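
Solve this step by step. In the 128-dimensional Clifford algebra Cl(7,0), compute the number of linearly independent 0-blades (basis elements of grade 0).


Number of grade-k basis blades in Cl(p,q) with n = p + q is C(n, k).
n = 7 + 0 = 7
C(7, 0) = 7! / (0! * 7!)
= 5040 / (1 * 5040)
= 1


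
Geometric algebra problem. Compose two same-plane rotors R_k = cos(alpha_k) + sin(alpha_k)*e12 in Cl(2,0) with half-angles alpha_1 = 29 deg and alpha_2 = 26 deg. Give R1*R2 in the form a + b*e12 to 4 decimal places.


Same-plane rotors commute and their half-angles add:
R1*R2 = cos(a1 + a2) + sin(a1 + a2)*e12.
a1 + a2 = 29 + 26 = 55 deg
cos(55 deg) = 0.5736
sin(55 deg) = 0.8192
R1*R2 = 0.5736 + 0.8192*e12


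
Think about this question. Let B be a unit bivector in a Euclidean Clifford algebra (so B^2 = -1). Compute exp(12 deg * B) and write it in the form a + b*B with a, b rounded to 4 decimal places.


For a unit bivector B with B^2 = -1, the exponential series gives
e^(theta*B) = cos(theta) + sin(theta)*B (the GA analogue of Euler's formula).
theta = 12 degrees = 0.20944 rad
cos(12 deg) = 0.9781
sin(12 deg) = 0.2079
exp(theta*B) = 0.9781 + 0.2079*B


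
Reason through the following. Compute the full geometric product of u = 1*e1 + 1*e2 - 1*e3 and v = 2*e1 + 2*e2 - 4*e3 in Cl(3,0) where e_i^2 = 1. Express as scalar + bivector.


In Cl(3,0): e_i^2 = 1, e_ie_j = -e_je_i for i != j.
Scalar part = u . v = 1*2 + 1*2 + (-1)*(-4)
= 2 + 2 + 4 = 8
e12 coeff = 1*2 - 1*2 = 2 - 2 = 0
e13 coeff = 1*(-4) - (-1)*2 = -4 - (-2) = -2
e23 coeff = 1*(-4) - (-1)*2 = -4 - (-2) = -2
uv = 8 + 0*e12 - 2*e13 - 2*e23


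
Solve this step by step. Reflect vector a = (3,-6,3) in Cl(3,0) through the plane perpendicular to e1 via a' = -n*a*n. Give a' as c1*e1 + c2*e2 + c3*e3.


Reflection formula: a' = -n*a*n, with n = e1 (unit vector, n^2 = 1).
For reflection through hyperplane perp to e1:
The component along e1 flips sign, others stay.
a = (3, -6, 3)
a' = (-3, -6, 3)
a' = -3*e1 - 6*e2 + 3*e3


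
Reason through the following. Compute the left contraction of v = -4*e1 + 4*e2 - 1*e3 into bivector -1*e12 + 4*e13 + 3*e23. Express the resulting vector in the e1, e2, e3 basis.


Left contraction v _| B = <vB>_1 (grade-1 part of the geometric product vB).
Using e1_|e12 = e2, e2_|e12 = -e1, e1_|e13 = e3, e3_|e13 = -e1, e2_|e23 = e3, e3_|e23 = -e2:
e1 coeff: -v2*b12 - v3*b13 = -(4)*(-1) - (-1)*(4) = 8
e2 coeff: v1*b12 - v3*b23 = (-4)*(-1) - (-1)*(3) = 7
e3 coeff: v1*b13 + v2*b23 = (-4)*(4) + (4)*(3) = -4
v _| B = 8*e1 + 7*e2 - 4*e3


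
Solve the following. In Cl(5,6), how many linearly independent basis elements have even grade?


Even subalgebra dimension = 2^(n-1)
n = 5 + 6 = 11
2^(11 - 1) = 2^10 = 1024
Verification: sum of C(11,k) for even k = 1 + 55 + 330 + 462 + 165 + 11 = 1024
Result = 1024


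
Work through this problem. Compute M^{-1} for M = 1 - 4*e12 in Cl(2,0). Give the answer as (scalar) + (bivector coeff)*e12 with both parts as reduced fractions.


M = 1 - 4*e12, where e12^2 = -1.
Since M commutes with its reverse ~M = a - b*e12, M * ~M = a^2 - b^2*e12^2 = a^2 + b^2.
So M^{-1} = ~M / (a^2 + b^2) = (a - b*e12)/(a^2 + b^2).
a^2 + b^2 = 1 + 16 = 17
Scalar part = 1/17 = 1/17
Bivector coeff = 4/17 = 4/17
M^{-1} = 1/17 + 4/17*e12


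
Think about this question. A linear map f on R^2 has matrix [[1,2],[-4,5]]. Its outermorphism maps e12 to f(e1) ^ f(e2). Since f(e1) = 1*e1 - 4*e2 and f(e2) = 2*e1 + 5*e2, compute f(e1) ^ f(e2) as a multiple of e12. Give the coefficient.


The outermorphism of a linear map f sends e1^e2 to f(e1)^f(e2).
f(e1) = 1*e1 - 4*e2
f(e2) = 2*e1 + 5*e2
f(e1) ^ f(e2) = (1*e1 - 4*e2) ^ (2*e1 + 5*e2)
= 1*5*e12 + (-4)*2*e21
= (5 - (-8))*e12
= 13*e12
Coefficient = 13


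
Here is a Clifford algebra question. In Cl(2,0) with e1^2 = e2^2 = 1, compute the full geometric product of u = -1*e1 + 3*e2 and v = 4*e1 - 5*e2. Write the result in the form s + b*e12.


Expand: (-1*e1 + 3*e2)(4*e1 - 5*e2)
= (-1)*4*e1e1 + (-1)*(-5)*e1e2 + 3*4*e2e1 + 3*(-5)*e2e2
Using e1^2 = e2^2 = 1, e2e1 = -e1e2:
Scalar part s = (-1)*4 + 3*(-5) = -4 + (-15) = -19
Bivector part b = (-1)*(-5) - 3*4 = 5 - 12 = -7
uv = -19 - 7*e12


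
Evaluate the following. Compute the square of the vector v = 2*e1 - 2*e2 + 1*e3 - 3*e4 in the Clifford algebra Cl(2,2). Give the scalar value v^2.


v^2 = sum of c_i^2 * e_i^2
Positive signature terms (e_i^2 = +1): 2^2 + (-2)^2 = 8
Negative signature terms (e_j^2 = -1): 1^2 + (-3)^2 = 10
v^2 = 8 - 10 = -2


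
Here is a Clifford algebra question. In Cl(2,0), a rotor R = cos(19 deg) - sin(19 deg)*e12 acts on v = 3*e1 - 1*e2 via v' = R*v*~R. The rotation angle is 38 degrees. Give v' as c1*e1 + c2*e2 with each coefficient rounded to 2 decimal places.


Rotor R = cos(19deg) - sin(19deg)*e12
Rotation angle theta = 2 * 19 = 38 degrees
v' = R*v*~R rotates v by theta.
cos(38deg) = 0.7880, sin(38deg) = 0.6157
v'_1 = 3*cos(38deg) - (-1)*sin(38deg)
= 3*0.7880 - (-1)*0.6157
= 2.98
v'_2 = 3*sin(38deg) + (-1)*cos(38deg)
= 3*0.6157 + (-1)*0.7880
= 1.06
v' = 2.98*e1 + 1.06*e2


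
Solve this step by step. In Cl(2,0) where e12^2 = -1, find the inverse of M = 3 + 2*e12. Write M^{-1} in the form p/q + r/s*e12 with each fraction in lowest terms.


M = 3 + 2*e12, where e12^2 = -1.
Since M commutes with its reverse ~M = a - b*e12, M * ~M = a^2 - b^2*e12^2 = a^2 + b^2.
So M^{-1} = ~M / (a^2 + b^2) = (a - b*e12)/(a^2 + b^2).
a^2 + b^2 = 9 + 4 = 13
Scalar part = 3/13 = 3/13
Bivector coeff = -2/13 = -2/13
M^{-1} = 3/13 - 2/13*e12


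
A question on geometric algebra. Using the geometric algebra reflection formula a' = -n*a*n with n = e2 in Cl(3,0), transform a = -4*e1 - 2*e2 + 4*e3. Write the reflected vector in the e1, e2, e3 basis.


Reflection formula: a' = -n*a*n, with n = e2 (unit vector, n^2 = 1).
For reflection through hyperplane perp to e2:
The component along e2 flips sign, others stay.
a = (-4, -2, 4)
a' = (-4, 2, 4)
a' = -4*e1 + 2*e2 + 4*e3


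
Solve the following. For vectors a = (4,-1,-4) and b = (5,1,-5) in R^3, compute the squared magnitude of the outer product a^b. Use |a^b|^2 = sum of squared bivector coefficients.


a wedge b = (a1*b2 - a2*b1)*e12 + (a1*b3 - a3*b1)*e13 + (a2*b3 - a3*b2)*e23
e12 coeff: 4*1 - (-1)*5 = 4 - (-5) = 9
e13 coeff: 4*(-5) - (-4)*5 = -20 - (-20) = 0
e23 coeff: (-1)*(-5) - (-4)*1 = 5 - (-4) = 9
|a wedge b|^2 = 9^2 + 0^2 + 9^2
= 81 + 0 + 81
= 162


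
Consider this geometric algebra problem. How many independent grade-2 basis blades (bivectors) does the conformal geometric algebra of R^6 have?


The conformal model of R^6 uses Cl(7,1) with m = 6 + 2 = 8 generators.
Number of grade-2 blades = C(m, 2) = C(8, 2)
= 8*7/2 = 28


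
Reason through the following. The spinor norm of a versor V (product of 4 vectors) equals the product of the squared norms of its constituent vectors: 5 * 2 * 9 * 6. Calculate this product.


Spinor norm N(V) = |v1|^2 * |v2|^2 * ... * |v4|^2
= 5 * 2 * 9 * 6
Running product: 5, 10, 90, 540
N(V) = 540


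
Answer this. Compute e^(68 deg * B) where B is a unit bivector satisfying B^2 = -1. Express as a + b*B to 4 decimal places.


For a unit bivector B with B^2 = -1, the exponential series gives
e^(theta*B) = cos(theta) + sin(theta)*B (the GA analogue of Euler's formula).
theta = 68 degrees = 1.186824 rad
cos(68 deg) = 0.3746
sin(68 deg) = 0.9272
exp(theta*B) = 0.3746 + 0.9272*B


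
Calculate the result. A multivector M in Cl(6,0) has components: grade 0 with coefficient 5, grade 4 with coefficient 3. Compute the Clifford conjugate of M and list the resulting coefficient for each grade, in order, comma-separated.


Clifford conjugate sign for grade k: (-1)^(k(k+1)/2)
Grade 0: (-1)^(0*1/2) = (-1)^0 = 1, coeff 5 -> 5
Grade 4: (-1)^(4*5/2) = (-1)^10 = 1, coeff 3 -> 3
Conjugated coefficients: 5, 3


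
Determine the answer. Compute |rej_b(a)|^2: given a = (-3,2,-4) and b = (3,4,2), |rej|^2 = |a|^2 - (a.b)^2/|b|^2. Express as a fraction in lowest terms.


|a|^2 = (-3)^2 + 2^2 + (-4)^2 = 29
|b|^2 = 3^2 + 4^2 + 2^2 = 29
a . b = (-3)*3 + 2*4 + (-4)*2 = -9
(a.b)^2 = (-9)^2 = 81
|rej|^2 = 29 - 81/29
= (841 - 81)/29
= 760/29
In lowest terms: 760/29


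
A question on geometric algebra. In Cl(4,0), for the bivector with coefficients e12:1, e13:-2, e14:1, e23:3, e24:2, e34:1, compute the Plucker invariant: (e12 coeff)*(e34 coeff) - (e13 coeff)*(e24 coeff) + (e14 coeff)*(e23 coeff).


Plucker relation: af - be + cd
a*f = 1*1 = 1
b*e = (-2)*2 = -4
c*d = 1*3 = 3
af - be + cd = 1 - (-4) + 3
= 8


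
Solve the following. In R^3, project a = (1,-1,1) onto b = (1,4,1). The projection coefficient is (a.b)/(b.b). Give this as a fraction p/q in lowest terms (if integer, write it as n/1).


Projection coefficient = (a . b) / (b . b)
a . b = 1*1 + (-1)*4 + 1*1
= 1 + (-4) + 1 = -2
b . b = 1^2 + 4^2 + 1^2
= 1 + 16 + 1 = 18
Coefficient = -2/18
In lowest terms: -1/9


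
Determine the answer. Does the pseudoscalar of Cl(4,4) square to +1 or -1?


The pseudoscalar I = e1...e_n (product of all n generators) of Cl(p,q) satisfies I^2 = (-1)^(q + n(n-1)/2).
p = 4, q = 4, n = p + q = 8
n(n-1)/2 = 8 * 7 / 2 = 28
Exponent = q + n(n-1)/2 = 4 + 28 = 32
I^2 = (-1)^32 = +1


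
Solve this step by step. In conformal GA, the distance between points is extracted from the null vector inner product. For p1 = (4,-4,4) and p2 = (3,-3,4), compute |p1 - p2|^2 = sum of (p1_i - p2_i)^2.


p1 - p2 = (1, -1, 0)
|p1 - p2|^2 = 1^2 + (-1)^2 + 0^2
= 1 + 1 + 0
= 2


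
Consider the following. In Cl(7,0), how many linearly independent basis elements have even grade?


Even subalgebra dimension = 2^(n-1)
n = 7 + 0 = 7
2^(7 - 1) = 2^6 = 64
Verification: sum of C(7,k) for even k = 1 + 21 + 35 + 7 = 64
Result = 64


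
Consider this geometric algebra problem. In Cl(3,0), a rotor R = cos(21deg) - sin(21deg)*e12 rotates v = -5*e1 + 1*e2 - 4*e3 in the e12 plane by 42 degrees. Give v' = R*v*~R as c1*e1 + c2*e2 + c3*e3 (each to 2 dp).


Rotor R = cos(21deg) - sin(21deg)*e12
Rotation angle theta = 2 * 21 = 42 degrees in the e12 plane (e1 -> e2).
The component perpendicular to the plane (e3) is invariant: v'_3 = v3 = -4.00
cos(42deg) = 0.7431, sin(42deg) = 0.6691
v'_1 = v1*cos(theta) - v2*sin(theta) = -5*0.7431 - 1*0.6691 = -4.38
v'_2 = v1*sin(theta) + v2*cos(theta) = -5*0.6691 + 1*0.7431 = -2.60
v' = -4.38*e1 - 2.60*e2 - 4.00*e3


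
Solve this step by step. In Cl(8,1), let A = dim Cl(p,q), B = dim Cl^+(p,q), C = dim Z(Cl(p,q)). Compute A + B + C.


n = 8 + 1 = 9
Total dim = 2^9 = 512
Even subalgebra dim = 2^8 = 256
n is odd, so center dim = 2
Sum = 512 + 256 + 2 = 770


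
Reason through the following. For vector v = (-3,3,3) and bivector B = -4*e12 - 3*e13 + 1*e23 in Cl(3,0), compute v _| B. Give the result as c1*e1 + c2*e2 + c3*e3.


Left contraction v _| B = <vB>_1 (grade-1 part of the geometric product vB).
Using e1_|e12 = e2, e2_|e12 = -e1, e1_|e13 = e3, e3_|e13 = -e1, e2_|e23 = e3, e3_|e23 = -e2:
e1 coeff: -v2*b12 - v3*b13 = -(3)*(-4) - (3)*(-3) = 21
e2 coeff: v1*b12 - v3*b23 = (-3)*(-4) - (3)*(1) = 9
e3 coeff: v1*b13 + v2*b23 = (-3)*(-3) + (3)*(1) = 12
v _| B = 21*e1 + 9*e2 + 12*e3


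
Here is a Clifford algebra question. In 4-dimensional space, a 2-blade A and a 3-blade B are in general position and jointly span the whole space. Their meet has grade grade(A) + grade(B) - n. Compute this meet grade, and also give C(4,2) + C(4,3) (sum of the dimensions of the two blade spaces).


Meet grade = grade(A) + grade(B) - n
= 2 + 3 - 4 = 1
C(4,2) = 6
C(4,3) = 4
dim_A + dim_B = 6 + 4 = 10


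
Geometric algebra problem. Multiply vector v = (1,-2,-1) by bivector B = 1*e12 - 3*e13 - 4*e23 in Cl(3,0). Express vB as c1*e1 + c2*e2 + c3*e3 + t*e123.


vB has grade-1 (vector) and grade-3 (trivector) parts: vB = (v _| B) + (v ^ B).
Vector part <vB>_1:
  e1: -v2*b12 - v3*b13 = -(-2)*(1) - (-1)*(-3) = -1
  e2: v1*b12 - v3*b23 = (1)*(1) - (-1)*(-4) = -3
  e3: v1*b13 + v2*b23 = (1)*(-3) + (-2)*(-4) = 5
Trivector part <vB>_3:
  e123: v1*b23 - v2*b13 + v3*b12 = (1)*(-4) - (-2)*(-3) + (-1)*(1) = -11
vB = -1*e1 - 3*e2 + 5*e3 - 11*e123


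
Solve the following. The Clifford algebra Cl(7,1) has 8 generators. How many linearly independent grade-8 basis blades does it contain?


Number of grade-k basis blades in Cl(p,q) with n = p + q is C(n, k).
n = 7 + 1 = 8
C(8, 8) = 8! / (8! * 0!)
= 40320 / (40320 * 1)
= 1


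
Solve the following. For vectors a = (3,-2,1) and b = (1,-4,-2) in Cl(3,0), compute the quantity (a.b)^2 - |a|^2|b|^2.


a . b = 3*1 + (-2)*(-4) + 1*(-2)
= 3 + 8 + (-2) = 9
|a|^2 = 3^2 + (-2)^2 + 1^2 = 14
|b|^2 = 1^2 + (-4)^2 + (-2)^2 = 21
(a.b)^2 = 9^2 = 81
|a|^2 * |b|^2 = 14 * 21 = 294
Result = 81 - 294 = -213


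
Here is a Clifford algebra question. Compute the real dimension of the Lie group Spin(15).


Spin(n) double-covers SO(n); both have Lie algebra so(n) of dimension n(n-1)/2.
n = 15
n(n-1) = 15 * 14 = 210
dim Spin(15) = 210/2 = 105


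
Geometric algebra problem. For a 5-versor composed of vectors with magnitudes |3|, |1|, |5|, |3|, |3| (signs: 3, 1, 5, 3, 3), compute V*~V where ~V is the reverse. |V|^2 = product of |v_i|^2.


Each vector v_i has |v_i|^2 = s_i^2
Squared scales: 3^2 = 9, 1^2 = 1, 5^2 = 25, 3^2 = 9, 3^2 = 9
|V|^2 = 9 * 1 * 25 * 9 * 9
= 18225


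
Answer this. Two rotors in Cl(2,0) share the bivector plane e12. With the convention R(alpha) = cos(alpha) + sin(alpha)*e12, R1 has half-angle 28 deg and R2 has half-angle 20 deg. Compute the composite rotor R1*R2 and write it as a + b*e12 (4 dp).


Same-plane rotors commute and their half-angles add:
R1*R2 = cos(a1 + a2) + sin(a1 + a2)*e12.
a1 + a2 = 28 + 20 = 48 deg
cos(48 deg) = 0.6691
sin(48 deg) = 0.7431
R1*R2 = 0.6691 + 0.7431*e12


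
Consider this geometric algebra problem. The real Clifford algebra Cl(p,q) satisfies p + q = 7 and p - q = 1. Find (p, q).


We need p + q = 7 and p - q = 1.
Adding: 2p = 7 + 1 = 8, so p = 4.
Then q = 7 - 4 = 3.
(p, q) = (4, 3)


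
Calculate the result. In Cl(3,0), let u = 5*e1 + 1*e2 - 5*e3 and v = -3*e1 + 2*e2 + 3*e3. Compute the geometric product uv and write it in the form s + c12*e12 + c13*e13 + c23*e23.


In Cl(3,0): e_i^2 = 1, e_ie_j = -e_je_i for i != j.
Scalar part = u . v = 5*(-3) + 1*2 + (-5)*3
= -15 + 2 + (-15) = -28
e12 coeff = 5*2 - 1*(-3) = 10 - (-3) = 13
e13 coeff = 5*3 - (-5)*(-3) = 15 - 15 = 0
e23 coeff = 1*3 - (-5)*2 = 3 - (-10) = 13
uv = -28 + 13*e12 + 0*e13 + 13*e23


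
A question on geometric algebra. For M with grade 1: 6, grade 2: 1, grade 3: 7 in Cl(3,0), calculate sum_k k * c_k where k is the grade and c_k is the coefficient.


Grade-weighted sum = sum of grade_k * coefficient_k
1*6 = 6
2*1 = 2
3*7 = 21
Total = 6 + 2 + 21 = 29


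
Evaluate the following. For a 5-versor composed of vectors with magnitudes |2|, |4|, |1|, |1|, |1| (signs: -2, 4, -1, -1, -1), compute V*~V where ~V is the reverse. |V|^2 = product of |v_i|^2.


Each vector v_i has |v_i|^2 = s_i^2
Squared scales: (-2)^2 = 4, 4^2 = 16, (-1)^2 = 1, (-1)^2 = 1, (-1)^2 = 1
|V|^2 = 4 * 16 * 1 * 1 * 1
= 64


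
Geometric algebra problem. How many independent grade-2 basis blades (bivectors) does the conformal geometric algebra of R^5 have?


The conformal model of R^5 uses Cl(6,1) with m = 5 + 2 = 7 generators.
Number of grade-2 blades = C(m, 2) = C(7, 2)
= 7*6/2 = 21


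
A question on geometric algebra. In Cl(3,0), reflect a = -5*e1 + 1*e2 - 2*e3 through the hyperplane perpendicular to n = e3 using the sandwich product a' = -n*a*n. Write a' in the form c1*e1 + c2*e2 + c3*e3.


Reflection formula: a' = -n*a*n, with n = e3 (unit vector, n^2 = 1).
For reflection through hyperplane perp to e3:
The component along e3 flips sign, others stay.
a = (-5, 1, -2)
a' = (-5, 1, 2)
a' = -5*e1 + 1*e2 + 2*e3


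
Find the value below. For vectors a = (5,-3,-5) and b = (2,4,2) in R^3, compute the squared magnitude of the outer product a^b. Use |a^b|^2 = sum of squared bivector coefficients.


a wedge b = (a1*b2 - a2*b1)*e12 + (a1*b3 - a3*b1)*e13 + (a2*b3 - a3*b2)*e23
e12 coeff: 5*4 - (-3)*2 = 20 - (-6) = 26
e13 coeff: 5*2 - (-5)*2 = 10 - (-10) = 20
e23 coeff: (-3)*2 - (-5)*4 = -6 - (-20) = 14
|a wedge b|^2 = 26^2 + 20^2 + 14^2
= 676 + 400 + 196
= 1272


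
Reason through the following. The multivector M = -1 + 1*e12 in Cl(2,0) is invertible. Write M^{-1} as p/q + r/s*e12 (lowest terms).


M = -1 + 1*e12, where e12^2 = -1.
Since M commutes with its reverse ~M = a - b*e12, M * ~M = a^2 - b^2*e12^2 = a^2 + b^2.
So M^{-1} = ~M / (a^2 + b^2) = (a - b*e12)/(a^2 + b^2).
a^2 + b^2 = 1 + 1 = 2
Scalar part = -1/2 = -1/2
Bivector coeff = -1/2 = -1/2
M^{-1} = -1/2 - 1/2*e12


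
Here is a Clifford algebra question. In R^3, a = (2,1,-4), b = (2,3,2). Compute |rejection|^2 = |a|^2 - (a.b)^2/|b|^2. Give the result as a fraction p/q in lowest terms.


|a|^2 = 2^2 + 1^2 + (-4)^2 = 21
|b|^2 = 2^2 + 3^2 + 2^2 = 17
a . b = 2*2 + 1*3 + (-4)*2 = -1
(a.b)^2 = (-1)^2 = 1
|rej|^2 = 21 - 1/17
= (357 - 1)/17
= 356/17
In lowest terms: 356/17


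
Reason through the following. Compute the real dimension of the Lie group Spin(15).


Spin(n) double-covers SO(n); both have Lie algebra so(n) of dimension n(n-1)/2.
n = 15
n(n-1) = 15 * 14 = 210
dim Spin(15) = 210/2 = 105


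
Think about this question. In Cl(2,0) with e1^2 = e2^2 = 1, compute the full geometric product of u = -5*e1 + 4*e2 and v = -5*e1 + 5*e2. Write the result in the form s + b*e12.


Expand: (-5*e1 + 4*e2)(-5*e1 + 5*e2)
= (-5)*(-5)*e1e1 + (-5)*5*e1e2 + 4*(-5)*e2e1 + 4*5*e2e2
Using e1^2 = e2^2 = 1, e2e1 = -e1e2:
Scalar part s = (-5)*(-5) + 4*5 = 25 + 20 = 45
Bivector part b = (-5)*5 - 4*(-5) = -25 - (-20) = -5
uv = 45 - 5*e12


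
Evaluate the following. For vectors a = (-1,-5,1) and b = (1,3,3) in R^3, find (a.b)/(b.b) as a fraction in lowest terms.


Projection coefficient = (a . b) / (b . b)
a . b = (-1)*1 + (-5)*3 + 1*3
= -1 + (-15) + 3 = -13
b . b = 1^2 + 3^2 + 3^2
= 1 + 9 + 9 = 19
Coefficient = -13/19
In lowest terms: -13/19


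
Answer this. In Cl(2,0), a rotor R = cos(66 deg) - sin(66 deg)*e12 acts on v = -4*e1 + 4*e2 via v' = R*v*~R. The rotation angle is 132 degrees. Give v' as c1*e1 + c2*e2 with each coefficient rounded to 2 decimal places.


Rotor R = cos(66deg) - sin(66deg)*e12
Rotation angle theta = 2 * 66 = 132 degrees
v' = R*v*~R rotates v by theta.
cos(132deg) = -0.6691, sin(132deg) = 0.7431
v'_1 = -4*cos(132deg) - 4*sin(132deg)
= -4*(-0.6691) - 4*0.7431
= -0.30
v'_2 = -4*sin(132deg) + 4*cos(132deg)
= -4*0.7431 + 4*(-0.6691)
= -5.65
v' = -0.30*e1 - 5.65*e2


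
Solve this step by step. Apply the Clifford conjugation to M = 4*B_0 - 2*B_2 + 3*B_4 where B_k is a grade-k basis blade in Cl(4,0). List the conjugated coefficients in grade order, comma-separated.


Clifford conjugate sign for grade k: (-1)^(k(k+1)/2)
Grade 0: (-1)^(0*1/2) = (-1)^0 = 1, coeff 4 -> 4
Grade 2: (-1)^(2*3/2) = (-1)^3 = -1, coeff -2 -> 2
Grade 4: (-1)^(4*5/2) = (-1)^10 = 1, coeff 3 -> 3
Conjugated coefficients: 4, 2, 3


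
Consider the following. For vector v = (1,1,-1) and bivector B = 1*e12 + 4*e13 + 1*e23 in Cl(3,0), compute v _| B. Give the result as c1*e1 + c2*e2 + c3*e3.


Left contraction v _| B = <vB>_1 (grade-1 part of the geometric product vB).
Using e1_|e12 = e2, e2_|e12 = -e1, e1_|e13 = e3, e3_|e13 = -e1, e2_|e23 = e3, e3_|e23 = -e2:
e1 coeff: -v2*b12 - v3*b13 = -(1)*(1) - (-1)*(4) = 3
e2 coeff: v1*b12 - v3*b23 = (1)*(1) - (-1)*(1) = 2
e3 coeff: v1*b13 + v2*b23 = (1)*(4) + (1)*(1) = 5
v _| B = 3*e1 + 2*e2 + 5*e3


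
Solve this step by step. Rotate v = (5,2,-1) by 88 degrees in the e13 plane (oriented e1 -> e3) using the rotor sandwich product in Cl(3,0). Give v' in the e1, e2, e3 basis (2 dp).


Rotor R = cos(44deg) - sin(44deg)*e13
Rotation angle theta = 2 * 44 = 88 degrees in the e13 plane (e1 -> e3).
The component perpendicular to the plane (e2) is invariant: v'_2 = v2 = 2.00
cos(88deg) = 0.0349, sin(88deg) = 0.9994
v'_1 = v1*cos(theta) - v3*sin(theta) = 5*0.0349 - (-1)*0.9994 = 1.17
v'_3 = v1*sin(theta) + v3*cos(theta) = 5*0.9994 + (-1)*0.0349 = 4.96
v' = 1.17*e1 + 2.00*e2 + 4.96*e3


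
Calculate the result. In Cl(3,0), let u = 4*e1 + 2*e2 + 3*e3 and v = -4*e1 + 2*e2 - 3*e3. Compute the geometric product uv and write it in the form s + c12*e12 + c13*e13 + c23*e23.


In Cl(3,0): e_i^2 = 1, e_ie_j = -e_je_i for i != j.
Scalar part = u . v = 4*(-4) + 2*2 + 3*(-3)
= -16 + 4 + (-9) = -21
e12 coeff = 4*2 - 2*(-4) = 8 - (-8) = 16
e13 coeff = 4*(-3) - 3*(-4) = -12 - (-12) = 0
e23 coeff = 2*(-3) - 3*2 = -6 - 6 = -12
uv = -21 + 16*e12 + 0*e13 - 12*e23


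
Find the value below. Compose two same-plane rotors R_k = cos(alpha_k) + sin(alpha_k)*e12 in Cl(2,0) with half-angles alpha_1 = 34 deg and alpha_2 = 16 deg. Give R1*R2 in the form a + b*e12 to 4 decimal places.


Same-plane rotors commute and their half-angles add:
R1*R2 = cos(a1 + a2) + sin(a1 + a2)*e12.
a1 + a2 = 34 + 16 = 50 deg
cos(50 deg) = 0.6428
sin(50 deg) = 0.7660
R1*R2 = 0.6428 + 0.7660*e12


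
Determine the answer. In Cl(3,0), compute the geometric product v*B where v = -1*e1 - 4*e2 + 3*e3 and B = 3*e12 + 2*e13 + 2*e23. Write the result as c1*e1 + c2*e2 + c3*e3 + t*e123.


vB has grade-1 (vector) and grade-3 (trivector) parts: vB = (v _| B) + (v ^ B).
Vector part <vB>_1:
  e1: -v2*b12 - v3*b13 = -(-4)*(3) - (3)*(2) = 6
  e2: v1*b12 - v3*b23 = (-1)*(3) - (3)*(2) = -9
  e3: v1*b13 + v2*b23 = (-1)*(2) + (-4)*(2) = -10
Trivector part <vB>_3:
  e123: v1*b23 - v2*b13 + v3*b12 = (-1)*(2) - (-4)*(2) + (3)*(3) = 15
vB = 6*e1 - 9*e2 - 10*e3 + 15*e123


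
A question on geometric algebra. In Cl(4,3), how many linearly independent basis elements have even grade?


Even subalgebra dimension = 2^(n-1)
n = 4 + 3 = 7
2^(7 - 1) = 2^6 = 64
Verification: sum of C(7,k) for even k = 1 + 21 + 35 + 7 = 64
Result = 64


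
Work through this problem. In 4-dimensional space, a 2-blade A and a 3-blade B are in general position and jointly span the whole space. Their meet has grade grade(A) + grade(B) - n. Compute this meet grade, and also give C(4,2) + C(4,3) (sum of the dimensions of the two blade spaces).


Meet grade = grade(A) + grade(B) - n
= 2 + 3 - 4 = 1
C(4,2) = 6
C(4,3) = 4
dim_A + dim_B = 6 + 4 = 10


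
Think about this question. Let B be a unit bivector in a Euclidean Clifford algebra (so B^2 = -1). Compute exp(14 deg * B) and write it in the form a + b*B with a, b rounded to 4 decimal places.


For a unit bivector B with B^2 = -1, the exponential series gives
e^(theta*B) = cos(theta) + sin(theta)*B (the GA analogue of Euler's formula).
theta = 14 degrees = 0.244346 rad
cos(14 deg) = 0.9703
sin(14 deg) = 0.2419
exp(theta*B) = 0.9703 + 0.2419*B


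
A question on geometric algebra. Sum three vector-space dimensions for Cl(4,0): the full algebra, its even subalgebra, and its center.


n = 4 + 0 = 4
Total dim = 2^4 = 16
Even subalgebra dim = 2^3 = 8
n is even, so center dim = 1
Sum = 16 + 8 + 1 = 25


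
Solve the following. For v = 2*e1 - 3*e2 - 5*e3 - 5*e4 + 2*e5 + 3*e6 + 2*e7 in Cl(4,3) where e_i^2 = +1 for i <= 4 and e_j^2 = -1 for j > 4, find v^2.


v^2 = sum of c_i^2 * e_i^2
Positive signature terms (e_i^2 = +1): 2^2 + (-3)^2 + (-5)^2 + (-5)^2 = 63
Negative signature terms (e_j^2 = -1): 2^2 + 3^2 + 2^2 = 17
v^2 = 63 - 17 = 46


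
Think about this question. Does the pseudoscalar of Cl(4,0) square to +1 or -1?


The pseudoscalar I = e1...e_n (product of all n generators) of Cl(p,q) satisfies I^2 = (-1)^(q + n(n-1)/2).
p = 4, q = 0, n = p + q = 4
n(n-1)/2 = 4 * 3 / 2 = 6
Exponent = q + n(n-1)/2 = 0 + 6 = 6
I^2 = (-1)^6 = +1


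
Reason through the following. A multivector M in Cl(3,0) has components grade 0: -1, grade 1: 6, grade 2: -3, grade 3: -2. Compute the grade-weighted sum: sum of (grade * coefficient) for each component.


Grade-weighted sum = sum of grade_k * coefficient_k
0*(-1) = 0
1*6 = 6
2*(-3) = -6
3*(-2) = -6
Total = 0 + 6 + (-6) + (-6) = -6


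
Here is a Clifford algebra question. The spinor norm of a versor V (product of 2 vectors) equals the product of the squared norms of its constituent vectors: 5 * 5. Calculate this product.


Spinor norm N(V) = |v1|^2 * |v2|^2 * ... * |v2|^2
= 5 * 5
Running product: 5, 25
N(V) = 25


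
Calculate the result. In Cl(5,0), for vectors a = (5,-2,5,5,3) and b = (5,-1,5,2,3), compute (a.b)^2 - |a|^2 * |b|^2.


a . b = 5*5 + (-2)*(-1) + 5*5 + 5*2 + 3*3
= 25 + 2 + 25 + 10 + 9 = 71
|a|^2 = 5^2 + (-2)^2 + 5^2 + 5^2 + 3^2 = 88
|b|^2 = 5^2 + (-1)^2 + 5^2 + 2^2 + 3^2 = 64
(a.b)^2 = 71^2 = 5041
|a|^2 * |b|^2 = 88 * 64 = 5632
Result = 5041 - 5632 = -591


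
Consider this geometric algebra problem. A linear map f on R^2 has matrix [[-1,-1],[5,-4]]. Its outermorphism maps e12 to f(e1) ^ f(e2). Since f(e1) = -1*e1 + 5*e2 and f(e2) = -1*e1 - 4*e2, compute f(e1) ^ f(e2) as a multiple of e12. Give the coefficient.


The outermorphism of a linear map f sends e1^e2 to f(e1)^f(e2).
f(e1) = -1*e1 + 5*e2
f(e2) = -1*e1 - 4*e2
f(e1) ^ f(e2) = (-1*e1 + 5*e2) ^ (-1*e1 - 4*e2)
= (-1)*(-4)*e12 + 5*(-1)*e21
= (4 - (-5))*e12
= 9*e12
Coefficient = 9


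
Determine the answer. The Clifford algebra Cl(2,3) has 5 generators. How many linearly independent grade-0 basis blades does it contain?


Number of grade-k basis blades in Cl(p,q) with n = p + q is C(n, k).
n = 2 + 3 = 5
C(5, 0) = 5! / (0! * 5!)
= 120 / (1 * 120)
= 1


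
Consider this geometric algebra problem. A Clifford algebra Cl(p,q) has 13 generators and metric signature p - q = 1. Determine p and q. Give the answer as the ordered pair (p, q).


We need p + q = 13 and p - q = 1.
Adding: 2p = 13 + 1 = 14, so p = 7.
Then q = 13 - 7 = 6.
(p, q) = (7, 6)


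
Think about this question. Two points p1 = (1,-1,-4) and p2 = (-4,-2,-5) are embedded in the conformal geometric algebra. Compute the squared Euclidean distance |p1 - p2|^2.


p1 - p2 = (5, 1, 1)
|p1 - p2|^2 = 5^2 + 1^2 + 1^2
= 25 + 1 + 1
= 27


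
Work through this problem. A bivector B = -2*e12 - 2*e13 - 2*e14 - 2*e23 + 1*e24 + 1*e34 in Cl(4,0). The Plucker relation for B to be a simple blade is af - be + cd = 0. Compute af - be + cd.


Plucker relation: af - be + cd
a*f = (-2)*1 = -2
b*e = (-2)*1 = -2
c*d = (-2)*(-2) = 4
af - be + cd = -2 - (-2) + 4
= 4


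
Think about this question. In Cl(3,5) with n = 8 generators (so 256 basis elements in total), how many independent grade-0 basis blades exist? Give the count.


Number of grade-k basis blades in Cl(p,q) with n = p + q is C(n, k).
n = 3 + 5 = 8
C(8, 0) = 8! / (0! * 8!)
= 40320 / (1 * 40320)
= 1


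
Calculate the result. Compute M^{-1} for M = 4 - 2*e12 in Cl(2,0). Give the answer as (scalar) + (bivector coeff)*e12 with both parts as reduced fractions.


M = 4 - 2*e12, where e12^2 = -1.
Since M commutes with its reverse ~M = a - b*e12, M * ~M = a^2 - b^2*e12^2 = a^2 + b^2.
So M^{-1} = ~M / (a^2 + b^2) = (a - b*e12)/(a^2 + b^2).
a^2 + b^2 = 16 + 4 = 20
Scalar part = 4/20 = 1/5
Bivector coeff = 2/20 = 1/10
M^{-1} = 1/5 + 1/10*e12


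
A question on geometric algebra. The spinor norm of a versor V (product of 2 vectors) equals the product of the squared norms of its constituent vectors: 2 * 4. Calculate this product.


Spinor norm N(V) = |v1|^2 * |v2|^2 * ... * |v2|^2
= 2 * 4
Running product: 2, 8
N(V) = 8


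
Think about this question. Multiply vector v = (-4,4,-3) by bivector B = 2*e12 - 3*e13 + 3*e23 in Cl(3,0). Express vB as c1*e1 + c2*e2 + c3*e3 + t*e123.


vB has grade-1 (vector) and grade-3 (trivector) parts: vB = (v _| B) + (v ^ B).
Vector part <vB>_1:
  e1: -v2*b12 - v3*b13 = -(4)*(2) - (-3)*(-3) = -17
  e2: v1*b12 - v3*b23 = (-4)*(2) - (-3)*(3) = 1
  e3: v1*b13 + v2*b23 = (-4)*(-3) + (4)*(3) = 24
Trivector part <vB>_3:
  e123: v1*b23 - v2*b13 + v3*b12 = (-4)*(3) - (4)*(-3) + (-3)*(2) = -6
vB = -17*e1 + 1*e2 + 24*e3 - 6*e123


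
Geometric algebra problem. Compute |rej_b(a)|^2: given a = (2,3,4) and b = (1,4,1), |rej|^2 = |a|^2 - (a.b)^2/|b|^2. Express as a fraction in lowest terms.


|a|^2 = 2^2 + 3^2 + 4^2 = 29
|b|^2 = 1^2 + 4^2 + 1^2 = 18
a . b = 2*1 + 3*4 + 4*1 = 18
(a.b)^2 = 18^2 = 324
|rej|^2 = 29 - 324/18
= (522 - 324)/18
= 198/18
In lowest terms: 11/1


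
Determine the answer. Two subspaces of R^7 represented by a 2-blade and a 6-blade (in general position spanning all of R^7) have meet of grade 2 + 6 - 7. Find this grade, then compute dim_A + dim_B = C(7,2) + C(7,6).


Meet grade = grade(A) + grade(B) - n
= 2 + 6 - 7 = 1
C(7,2) = 21
C(7,6) = 7
dim_A + dim_B = 21 + 7 = 28


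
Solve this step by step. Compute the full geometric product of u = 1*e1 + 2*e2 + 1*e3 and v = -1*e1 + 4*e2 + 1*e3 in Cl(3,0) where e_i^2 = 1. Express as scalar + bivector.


In Cl(3,0): e_i^2 = 1, e_ie_j = -e_je_i for i != j.
Scalar part = u . v = 1*(-1) + 2*4 + 1*1
= -1 + 8 + 1 = 8
e12 coeff = 1*4 - 2*(-1) = 4 - (-2) = 6
e13 coeff = 1*1 - 1*(-1) = 1 - (-1) = 2
e23 coeff = 2*1 - 1*4 = 2 - 4 = -2
uv = 8 + 6*e12 + 2*e13 - 2*e23


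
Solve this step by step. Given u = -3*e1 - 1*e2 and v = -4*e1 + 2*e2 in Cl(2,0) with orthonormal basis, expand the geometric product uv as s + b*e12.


Expand: (-3*e1 - 1*e2)(-4*e1 + 2*e2)
= (-3)*(-4)*e1e1 + (-3)*2*e1e2 + (-1)*(-4)*e2e1 + (-1)*2*e2e2
Using e1^2 = e2^2 = 1, e2e1 = -e1e2:
Scalar part s = (-3)*(-4) + (-1)*2 = 12 + (-2) = 10
Bivector part b = (-3)*2 - (-1)*(-4) = -6 - 4 = -10
uv = 10 - 10*e12


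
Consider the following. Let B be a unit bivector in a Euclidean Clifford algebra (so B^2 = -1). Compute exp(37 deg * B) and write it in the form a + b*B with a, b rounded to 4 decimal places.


For a unit bivector B with B^2 = -1, the exponential series gives
e^(theta*B) = cos(theta) + sin(theta)*B (the GA analogue of Euler's formula).
theta = 37 degrees = 0.645772 rad
cos(37 deg) = 0.7986
sin(37 deg) = 0.6018
exp(theta*B) = 0.7986 + 0.6018*B


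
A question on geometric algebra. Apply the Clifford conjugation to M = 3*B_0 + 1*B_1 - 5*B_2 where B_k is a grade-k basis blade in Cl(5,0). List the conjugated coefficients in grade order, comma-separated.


Clifford conjugate sign for grade k: (-1)^(k(k+1)/2)
Grade 0: (-1)^(0*1/2) = (-1)^0 = 1, coeff 3 -> 3
Grade 1: (-1)^(1*2/2) = (-1)^1 = -1, coeff 1 -> -1
Grade 2: (-1)^(2*3/2) = (-1)^3 = -1, coeff -5 -> 5
Conjugated coefficients: 3, -1, 5


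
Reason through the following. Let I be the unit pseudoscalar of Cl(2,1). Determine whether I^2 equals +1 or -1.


The pseudoscalar I = e1...e_n (product of all n generators) of Cl(p,q) satisfies I^2 = (-1)^(q + n(n-1)/2).
p = 2, q = 1, n = p + q = 3
n(n-1)/2 = 3 * 2 / 2 = 3
Exponent = q + n(n-1)/2 = 1 + 3 = 4
I^2 = (-1)^4 = +1


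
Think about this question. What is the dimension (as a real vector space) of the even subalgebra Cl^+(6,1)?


Even subalgebra dimension = 2^(n-1)
n = 6 + 1 = 7
2^(7 - 1) = 2^6 = 64
Verification: sum of C(7,k) for even k = 1 + 21 + 35 + 7 = 64
Result = 64


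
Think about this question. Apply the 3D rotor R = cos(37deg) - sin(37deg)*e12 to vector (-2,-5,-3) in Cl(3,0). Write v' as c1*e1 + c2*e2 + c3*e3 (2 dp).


Rotor R = cos(37deg) - sin(37deg)*e12
Rotation angle theta = 2 * 37 = 74 degrees in the e12 plane (e1 -> e2).
The component perpendicular to the plane (e3) is invariant: v'_3 = v3 = -3.00
cos(74deg) = 0.2756, sin(74deg) = 0.9613
v'_1 = v1*cos(theta) - v2*sin(theta) = -2*0.2756 - (-5)*0.9613 = 4.26
v'_2 = v1*sin(theta) + v2*cos(theta) = -2*0.9613 + (-5)*0.2756 = -3.30
v' = 4.26*e1 - 3.30*e2 - 3.00*e3


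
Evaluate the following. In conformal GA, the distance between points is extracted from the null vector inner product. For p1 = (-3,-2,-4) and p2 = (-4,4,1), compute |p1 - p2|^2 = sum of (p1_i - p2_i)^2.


p1 - p2 = (1, -6, -5)
|p1 - p2|^2 = 1^2 + (-6)^2 + (-5)^2
= 1 + 36 + 25
= 62


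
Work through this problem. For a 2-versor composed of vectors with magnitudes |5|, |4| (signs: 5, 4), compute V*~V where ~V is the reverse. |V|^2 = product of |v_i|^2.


Each vector v_i has |v_i|^2 = s_i^2
Squared scales: 5^2 = 25, 4^2 = 16
|V|^2 = 25 * 16
= 400


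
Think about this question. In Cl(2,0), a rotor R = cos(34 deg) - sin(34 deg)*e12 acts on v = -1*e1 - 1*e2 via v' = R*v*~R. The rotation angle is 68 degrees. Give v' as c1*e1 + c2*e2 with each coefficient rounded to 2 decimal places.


Rotor R = cos(34deg) - sin(34deg)*e12
Rotation angle theta = 2 * 34 = 68 degrees
v' = R*v*~R rotates v by theta.
cos(68deg) = 0.3746, sin(68deg) = 0.9272
v'_1 = -1*cos(68deg) - (-1)*sin(68deg)
= -1*0.3746 - (-1)*0.9272
= 0.55
v'_2 = -1*sin(68deg) + (-1)*cos(68deg)
= -1*0.9272 + (-1)*0.3746
= -1.30
v' = 0.55*e1 - 1.30*e2


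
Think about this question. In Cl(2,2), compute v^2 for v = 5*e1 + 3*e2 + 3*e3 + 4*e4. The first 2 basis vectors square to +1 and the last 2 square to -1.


v^2 = sum of c_i^2 * e_i^2
Positive signature terms (e_i^2 = +1): 5^2 + 3^2 = 34
Negative signature terms (e_j^2 = -1): 3^2 + 4^2 = 25
v^2 = 34 - 25 = 9


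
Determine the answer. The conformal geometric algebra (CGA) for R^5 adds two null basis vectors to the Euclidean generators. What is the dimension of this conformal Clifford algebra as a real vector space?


The conformal model of R^5 uses Cl(6,1): the 5 Euclidean generators plus two extra orthogonal generators e+ (e+^2 = +1) and e- (e-^2 = -1), from which the null vectors e0, einf are built.
Number of generators m = 5 + 2 = 7.
dim Cl(p,q) = 2^m = 2^7 = 128


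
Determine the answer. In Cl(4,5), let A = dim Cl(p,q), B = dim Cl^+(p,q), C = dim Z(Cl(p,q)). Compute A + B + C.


n = 4 + 5 = 9
Total dim = 2^9 = 512
Even subalgebra dim = 2^8 = 256
n is odd, so center dim = 2
Sum = 512 + 256 + 2 = 770


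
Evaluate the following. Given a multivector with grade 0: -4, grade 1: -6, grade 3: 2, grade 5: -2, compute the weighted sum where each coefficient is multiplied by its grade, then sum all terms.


Grade-weighted sum = sum of grade_k * coefficient_k
0*(-4) = 0
1*(-6) = -6
3*2 = 6
5*(-2) = -10
Total = 0 + (-6) + 6 + (-10) = -10


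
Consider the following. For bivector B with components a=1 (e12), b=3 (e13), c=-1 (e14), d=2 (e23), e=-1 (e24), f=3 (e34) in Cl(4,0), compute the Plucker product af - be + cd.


Plucker relation: af - be + cd
a*f = 1*3 = 3
b*e = 3*(-1) = -3
c*d = (-1)*2 = -2
af - be + cd = 3 - (-3) + (-2)
= 4


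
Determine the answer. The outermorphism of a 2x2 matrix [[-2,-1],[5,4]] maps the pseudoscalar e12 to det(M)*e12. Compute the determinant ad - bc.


The outermorphism of a linear map f sends e1^e2 to f(e1)^f(e2).
f(e1) = -2*e1 + 5*e2
f(e2) = -1*e1 + 4*e2
f(e1) ^ f(e2) = (-2*e1 + 5*e2) ^ (-1*e1 + 4*e2)
= (-2)*4*e12 + 5*(-1)*e21
= (-8 - (-5))*e12
= -3*e12
Coefficient = -3


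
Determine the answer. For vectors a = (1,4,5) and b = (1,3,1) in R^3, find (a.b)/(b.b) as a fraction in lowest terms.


Projection coefficient = (a . b) / (b . b)
a . b = 1*1 + 4*3 + 5*1
= 1 + 12 + 5 = 18
b . b = 1^2 + 3^2 + 1^2
= 1 + 9 + 1 = 11
Coefficient = 18/11
In lowest terms: 18/11


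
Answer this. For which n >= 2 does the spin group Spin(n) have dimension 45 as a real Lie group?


dim Spin(n) = dim so(n) = n(n-1)/2.
Solve n(n-1)/2 = 45, i.e. n^2 - n - 90 = 0.
Discriminant = 1 + 8*45 = 361
n = (1 + sqrt(361))/2 = (1 + 19)/2 = 10


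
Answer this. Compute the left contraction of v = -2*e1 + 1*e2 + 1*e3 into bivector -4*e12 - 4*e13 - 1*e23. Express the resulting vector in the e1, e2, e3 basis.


Left contraction v _| B = <vB>_1 (grade-1 part of the geometric product vB).
Using e1_|e12 = e2, e2_|e12 = -e1, e1_|e13 = e3, e3_|e13 = -e1, e2_|e23 = e3, e3_|e23 = -e2:
e1 coeff: -v2*b12 - v3*b13 = -(1)*(-4) - (1)*(-4) = 8
e2 coeff: v1*b12 - v3*b23 = (-2)*(-4) - (1)*(-1) = 9
e3 coeff: v1*b13 + v2*b23 = (-2)*(-4) + (1)*(-1) = 7
v _| B = 8*e1 + 9*e2 + 7*e3


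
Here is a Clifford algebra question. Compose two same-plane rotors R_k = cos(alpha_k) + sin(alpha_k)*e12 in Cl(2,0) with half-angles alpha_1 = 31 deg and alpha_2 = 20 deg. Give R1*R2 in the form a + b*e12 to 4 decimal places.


Same-plane rotors commute and their half-angles add:
R1*R2 = cos(a1 + a2) + sin(a1 + a2)*e12.
a1 + a2 = 31 + 20 = 51 deg
cos(51 deg) = 0.6293
sin(51 deg) = 0.7771
R1*R2 = 0.6293 + 0.7771*e12


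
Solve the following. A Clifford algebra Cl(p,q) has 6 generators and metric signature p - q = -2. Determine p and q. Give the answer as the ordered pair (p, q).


We need p + q = 6 and p - q = -2.
Adding: 2p = 6 + (-2) = 4, so p = 2.
Then q = 6 - 2 = 4.
(p, q) = (2, 4)


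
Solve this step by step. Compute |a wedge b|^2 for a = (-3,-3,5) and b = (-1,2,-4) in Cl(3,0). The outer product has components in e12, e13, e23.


a wedge b = (a1*b2 - a2*b1)*e12 + (a1*b3 - a3*b1)*e13 + (a2*b3 - a3*b2)*e23
e12 coeff: (-3)*2 - (-3)*(-1) = -6 - 3 = -9
e13 coeff: (-3)*(-4) - 5*(-1) = 12 - (-5) = 17
e23 coeff: (-3)*(-4) - 5*2 = 12 - 10 = 2
|a wedge b|^2 = (-9)^2 + 17^2 + 2^2
= 81 + 289 + 4
= 374


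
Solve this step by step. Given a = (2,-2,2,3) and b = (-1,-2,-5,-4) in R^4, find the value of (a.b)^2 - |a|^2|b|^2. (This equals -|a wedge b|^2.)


a . b = 2*(-1) + (-2)*(-2) + 2*(-5) + 3*(-4)
= -2 + 4 + (-10) + (-12) = -20
|a|^2 = 2^2 + (-2)^2 + 2^2 + 3^2 = 21
|b|^2 = (-1)^2 + (-2)^2 + (-5)^2 + (-4)^2 = 46
(a.b)^2 = (-20)^2 = 400
|a|^2 * |b|^2 = 21 * 46 = 966
Result = 400 - 966 = -566


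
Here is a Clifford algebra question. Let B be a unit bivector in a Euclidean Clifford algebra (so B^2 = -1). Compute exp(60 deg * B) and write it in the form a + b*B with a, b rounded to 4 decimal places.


For a unit bivector B with B^2 = -1, the exponential series gives
e^(theta*B) = cos(theta) + sin(theta)*B (the GA analogue of Euler's formula).
theta = 60 degrees = 1.047198 rad
cos(60 deg) = 0.5000
sin(60 deg) = 0.8660
exp(theta*B) = 0.5000 + 0.8660*B


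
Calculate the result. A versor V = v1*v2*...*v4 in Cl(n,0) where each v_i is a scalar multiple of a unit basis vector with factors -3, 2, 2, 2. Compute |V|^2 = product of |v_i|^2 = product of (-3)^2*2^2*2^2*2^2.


Each vector v_i has |v_i|^2 = s_i^2
Squared scales: (-3)^2 = 9, 2^2 = 4, 2^2 = 4, 2^2 = 4
|V|^2 = 9 * 4 * 4 * 4
= 576


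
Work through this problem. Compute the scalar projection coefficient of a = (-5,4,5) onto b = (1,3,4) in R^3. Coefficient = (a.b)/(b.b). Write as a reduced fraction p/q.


Projection coefficient = (a . b) / (b . b)
a . b = (-5)*1 + 4*3 + 5*4
= -5 + 12 + 20 = 27
b . b = 1^2 + 3^2 + 4^2
= 1 + 9 + 16 = 26
Coefficient = 27/26
In lowest terms: 27/26


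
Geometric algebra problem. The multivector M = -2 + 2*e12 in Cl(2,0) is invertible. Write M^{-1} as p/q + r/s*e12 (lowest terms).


M = -2 + 2*e12, where e12^2 = -1.
Since M commutes with its reverse ~M = a - b*e12, M * ~M = a^2 - b^2*e12^2 = a^2 + b^2.
So M^{-1} = ~M / (a^2 + b^2) = (a - b*e12)/(a^2 + b^2).
a^2 + b^2 = 4 + 4 = 8
Scalar part = -2/8 = -1/4
Bivector coeff = -2/8 = -1/4
M^{-1} = -1/4 - 1/4*e12


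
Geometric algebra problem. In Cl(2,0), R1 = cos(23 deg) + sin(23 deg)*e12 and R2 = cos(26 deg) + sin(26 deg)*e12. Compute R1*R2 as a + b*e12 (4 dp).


Same-plane rotors commute and their half-angles add:
R1*R2 = cos(a1 + a2) + sin(a1 + a2)*e12.
a1 + a2 = 23 + 26 = 49 deg
cos(49 deg) = 0.6561
sin(49 deg) = 0.7547
R1*R2 = 0.6561 + 0.7547*e12


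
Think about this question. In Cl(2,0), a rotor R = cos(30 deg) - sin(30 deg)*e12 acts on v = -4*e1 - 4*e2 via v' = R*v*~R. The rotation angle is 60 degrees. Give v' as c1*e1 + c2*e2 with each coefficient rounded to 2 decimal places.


Rotor R = cos(30deg) - sin(30deg)*e12
Rotation angle theta = 2 * 30 = 60 degrees
v' = R*v*~R rotates v by theta.
cos(60deg) = 0.5000, sin(60deg) = 0.8660
v'_1 = -4*cos(60deg) - (-4)*sin(60deg)
= -4*0.5000 - (-4)*0.8660
= 1.46
v'_2 = -4*sin(60deg) + (-4)*cos(60deg)
= -4*0.8660 + (-4)*0.5000
= -5.46
v' = 1.46*e1 - 5.46*e2


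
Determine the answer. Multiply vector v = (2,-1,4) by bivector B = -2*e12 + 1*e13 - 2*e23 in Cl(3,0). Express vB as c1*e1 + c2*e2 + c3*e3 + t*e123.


vB has grade-1 (vector) and grade-3 (trivector) parts: vB = (v _| B) + (v ^ B).
Vector part <vB>_1:
  e1: -v2*b12 - v3*b13 = -(-1)*(-2) - (4)*(1) = -6
  e2: v1*b12 - v3*b23 = (2)*(-2) - (4)*(-2) = 4
  e3: v1*b13 + v2*b23 = (2)*(1) + (-1)*(-2) = 4
Trivector part <vB>_3:
  e123: v1*b23 - v2*b13 + v3*b12 = (2)*(-2) - (-1)*(1) + (4)*(-2) = -11
vB = -6*e1 + 4*e2 + 4*e3 - 11*e123
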